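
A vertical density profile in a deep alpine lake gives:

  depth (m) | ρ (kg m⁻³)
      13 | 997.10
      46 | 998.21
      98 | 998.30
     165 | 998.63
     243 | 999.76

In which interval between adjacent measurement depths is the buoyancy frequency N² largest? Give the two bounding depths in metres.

Compute the density gradient over each adjacent pair:
  13–46 m: Δρ/Δz = 1.11/33 = 0.034 kg m⁻⁴
  46–98 m: Δρ/Δz = 0.09/52 = 1.7 × 10⁻³ kg m⁻⁴
  98–165 m: Δρ/Δz = 0.33/67 = 4.9 × 10⁻³ kg m⁻⁴
  165–243 m: Δρ/Δz = 1.13/78 = 0.014 kg m⁻⁴
The largest gradient is in the 13–46 m interval — the pycnocline.

13–46 m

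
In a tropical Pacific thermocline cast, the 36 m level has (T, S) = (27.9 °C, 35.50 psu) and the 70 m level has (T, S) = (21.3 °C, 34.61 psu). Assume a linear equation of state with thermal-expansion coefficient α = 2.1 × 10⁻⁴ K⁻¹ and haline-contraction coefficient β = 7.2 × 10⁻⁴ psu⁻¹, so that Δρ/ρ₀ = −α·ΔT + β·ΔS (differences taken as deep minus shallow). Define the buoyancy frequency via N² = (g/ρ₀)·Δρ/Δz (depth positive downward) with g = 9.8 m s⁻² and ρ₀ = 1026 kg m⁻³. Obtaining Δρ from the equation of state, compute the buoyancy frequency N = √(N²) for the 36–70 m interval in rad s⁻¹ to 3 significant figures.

ΔT = -6.6 K, ΔS = -0.89 psu (deep − shallow).
Δρ/ρ₀ = −αΔT + βΔS = 1.386 × 10⁻³ − 6.408 × 10⁻⁴ = 7.452 × 10⁻⁴, so Δρ ≈ 0.7646 kg m⁻³.
N² = (g/ρ₀)·Δρ/Δz = g·(Δρ/ρ₀)/Δz = 9.8 × 7.452 × 10⁻⁴ / 34 = 2.1479 × 10⁻⁴ s⁻².
N = √(2.1479 × 10⁻⁴) = 0.014656 rad s⁻¹ ≈ 0.0147 rad s⁻¹.

0.0147 rad s⁻¹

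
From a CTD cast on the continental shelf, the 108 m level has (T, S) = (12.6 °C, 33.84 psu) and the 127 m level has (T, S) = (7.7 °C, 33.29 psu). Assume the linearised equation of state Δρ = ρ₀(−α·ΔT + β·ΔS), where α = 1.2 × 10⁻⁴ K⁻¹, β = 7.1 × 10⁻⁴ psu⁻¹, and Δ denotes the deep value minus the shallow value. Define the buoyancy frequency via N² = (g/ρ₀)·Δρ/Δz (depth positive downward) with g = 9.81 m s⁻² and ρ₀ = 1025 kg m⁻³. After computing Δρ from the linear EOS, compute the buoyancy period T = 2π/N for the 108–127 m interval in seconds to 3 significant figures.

622 s

ΔT = -4.9 K, ΔS = -0.55 psu (deep − shallow).
Δρ/ρ₀ = −αΔT + βΔS = 5.88 × 10⁻⁴ − 3.905 × 10⁻⁴ = 1.975 × 10⁻⁴, so Δρ ≈ 0.2024 kg m⁻³.
N² = (g/ρ₀)·Δρ/Δz = g·(Δρ/ρ₀)/Δz = 9.81 × 1.975 × 10⁻⁴ / 19 = 1.0197 × 10⁻⁴ s⁻².
N = √(1.0197 × 10⁻⁴) = 0.010098 rad s⁻¹ → T = 2π/N = 622.22 s ≈ 622 s.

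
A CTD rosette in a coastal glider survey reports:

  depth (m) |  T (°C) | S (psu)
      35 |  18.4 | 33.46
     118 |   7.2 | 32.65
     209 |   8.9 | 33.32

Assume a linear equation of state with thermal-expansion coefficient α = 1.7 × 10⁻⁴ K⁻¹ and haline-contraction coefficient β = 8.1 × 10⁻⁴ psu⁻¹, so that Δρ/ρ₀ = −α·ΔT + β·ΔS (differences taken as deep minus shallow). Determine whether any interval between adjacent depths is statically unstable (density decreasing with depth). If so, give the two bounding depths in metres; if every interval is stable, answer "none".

none

Evaluate Δρ/ρ₀ = −αΔT + βΔS across each adjacent pair:
  35–118 m: −αΔT+βΔS = −(1.7 × 10⁻⁴)(-11.2)+(8.1 × 10⁻⁴)(-0.81) = 1.2 × 10⁻³ → stable
  118–209 m: −αΔT+βΔS = −(1.7 × 10⁻⁴)(+1.7)+(8.1 × 10⁻⁴)(+0.67) = 2.5 × 10⁻⁴ → stable
Every interval has Δρ > 0: the column is stably stratified throughout.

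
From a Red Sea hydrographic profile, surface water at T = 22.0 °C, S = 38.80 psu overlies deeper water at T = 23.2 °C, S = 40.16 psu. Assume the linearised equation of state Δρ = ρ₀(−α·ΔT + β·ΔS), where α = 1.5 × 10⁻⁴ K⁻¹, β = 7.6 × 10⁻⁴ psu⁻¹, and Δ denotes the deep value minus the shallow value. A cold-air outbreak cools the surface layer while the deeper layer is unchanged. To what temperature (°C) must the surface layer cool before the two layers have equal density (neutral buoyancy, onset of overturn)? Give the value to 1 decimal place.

16.3 °C

Neutral buoyancy requires Δρ = 0, i.e. −α(T_deep − T_surf′) + β(S_deep − S_surf) = 0.
T_surf′ = T_deep − (β/α)·ΔS = 23.2 − (7.6 × 10⁻⁴/1.5 × 10⁻⁴)·(+1.36) = 16.309 °C.
Cooling required: 22.0 − (16.309) = 5.691 °C.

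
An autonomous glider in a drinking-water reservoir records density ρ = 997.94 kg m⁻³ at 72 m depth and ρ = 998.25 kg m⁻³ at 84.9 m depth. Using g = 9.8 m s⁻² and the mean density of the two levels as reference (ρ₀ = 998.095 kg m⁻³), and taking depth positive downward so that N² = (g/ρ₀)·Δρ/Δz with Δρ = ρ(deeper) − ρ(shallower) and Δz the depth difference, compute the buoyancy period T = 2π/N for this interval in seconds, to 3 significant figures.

Δρ = 998.25 − 997.94 = 0.31 kg m⁻³ over Δz = 84.9 − 72 = 12.9 m.
N² = (9.8/998.095) × (0.31/12.9) = 2.3595 × 10⁻⁴ s⁻².
N = √(2.3595 × 10⁻⁴) = 0.015361 rad s⁻¹, so T = 2π/N = 409.03 s ≈ 409 s.

409 s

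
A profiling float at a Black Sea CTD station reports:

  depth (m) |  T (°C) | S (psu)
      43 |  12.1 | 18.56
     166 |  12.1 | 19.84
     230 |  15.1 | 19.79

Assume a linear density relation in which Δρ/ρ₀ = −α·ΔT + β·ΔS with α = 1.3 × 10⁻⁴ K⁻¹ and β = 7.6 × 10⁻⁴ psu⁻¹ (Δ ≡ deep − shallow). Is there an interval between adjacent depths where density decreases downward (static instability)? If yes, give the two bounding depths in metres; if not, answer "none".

166–230 m

Evaluate Δρ/ρ₀ = −αΔT + βΔS across each adjacent pair:
  43–166 m: −αΔT+βΔS = −(1.3 × 10⁻⁴)(+0.0)+(7.6 × 10⁻⁴)(+1.28) = 9.7 × 10⁻⁴ → stable
  166–230 m: −αΔT+βΔS = −(1.3 × 10⁻⁴)(+3.0)+(7.6 × 10⁻⁴)(-0.05) = -4.3 × 10⁻⁴ → UNSTABLE
The 166–230 m interval has Δρ < 0: lighter water underlies denser water.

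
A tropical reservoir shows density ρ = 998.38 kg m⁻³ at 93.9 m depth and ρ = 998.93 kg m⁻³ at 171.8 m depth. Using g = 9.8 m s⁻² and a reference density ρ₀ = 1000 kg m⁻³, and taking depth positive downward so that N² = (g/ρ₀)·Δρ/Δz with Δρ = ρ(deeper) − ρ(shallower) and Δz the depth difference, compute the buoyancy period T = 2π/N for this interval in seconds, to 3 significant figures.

Δρ = 998.93 − 998.38 = 0.55 kg m⁻³ over Δz = 171.8 − 93.9 = 77.9 m.
N² = (9.8/1000) × (0.55/77.9) = 6.9191 × 10⁻⁵ s⁻².
N = √(6.9191 × 10⁻⁵) = 8.3181 × 10⁻³ rad s⁻¹, so T = 2π/N = 755.36 s ≈ 755 s.

755 s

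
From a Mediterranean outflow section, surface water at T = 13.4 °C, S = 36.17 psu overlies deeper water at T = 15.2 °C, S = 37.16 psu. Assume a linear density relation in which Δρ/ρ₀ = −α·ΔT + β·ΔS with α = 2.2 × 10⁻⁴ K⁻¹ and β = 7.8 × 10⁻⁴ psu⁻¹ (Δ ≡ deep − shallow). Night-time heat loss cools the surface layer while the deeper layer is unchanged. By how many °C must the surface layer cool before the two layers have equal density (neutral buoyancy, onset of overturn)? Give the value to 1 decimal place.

Neutral buoyancy requires Δρ = 0, i.e. −α(T_deep − T_surf′) + β(S_deep − S_surf) = 0.
T_surf′ = T_deep − (β/α)·ΔS = 15.2 − (7.8 × 10⁻⁴/2.2 × 10⁻⁴)·(+0.99) = 11.690 °C.
Cooling required: 13.4 − (11.690) = 1.710 °C.

1.7 °C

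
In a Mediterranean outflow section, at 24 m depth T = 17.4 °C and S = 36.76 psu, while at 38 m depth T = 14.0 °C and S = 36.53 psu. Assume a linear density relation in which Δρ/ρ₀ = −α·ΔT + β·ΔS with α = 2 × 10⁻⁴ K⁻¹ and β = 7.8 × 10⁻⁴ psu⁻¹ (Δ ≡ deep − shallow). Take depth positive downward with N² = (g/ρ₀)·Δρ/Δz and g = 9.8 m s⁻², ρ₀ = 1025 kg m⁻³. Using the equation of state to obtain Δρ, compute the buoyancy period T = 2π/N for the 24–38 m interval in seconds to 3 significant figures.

ΔT = -3.4 K, ΔS = -0.23 psu (deep − shallow).
Δρ/ρ₀ = −αΔT + βΔS = 6.80 × 10⁻⁴ − 1.794 × 10⁻⁴ = 5.006 × 10⁻⁴, so Δρ ≈ 0.5131 kg m⁻³.
N² = (g/ρ₀)·Δρ/Δz = g·(Δρ/ρ₀)/Δz = 9.8 × 5.006 × 10⁻⁴ / 14 = 3.5042 × 10⁻⁴ s⁻².
N = √(3.5042 × 10⁻⁴) = 0.018720 rad s⁻¹ → T = 2π/N = 335.64 s ≈ 336 s.

336 s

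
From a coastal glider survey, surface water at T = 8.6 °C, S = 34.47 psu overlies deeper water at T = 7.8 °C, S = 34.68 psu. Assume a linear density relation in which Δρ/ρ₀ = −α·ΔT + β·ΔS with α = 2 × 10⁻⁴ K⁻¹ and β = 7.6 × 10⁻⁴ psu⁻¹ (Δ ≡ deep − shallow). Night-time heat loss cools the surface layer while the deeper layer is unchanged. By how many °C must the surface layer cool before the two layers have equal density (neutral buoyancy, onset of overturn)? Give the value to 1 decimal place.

1.6 °C

Neutral buoyancy requires Δρ = 0, i.e. −α(T_deep − T_surf′) + β(S_deep − S_surf) = 0.
T_surf′ = T_deep − (β/α)·ΔS = 7.8 − (7.6 × 10⁻⁴/2 × 10⁻⁴)·(+0.21) = 7.002 °C.
Cooling required: 8.6 − (7.002) = 1.598 °C.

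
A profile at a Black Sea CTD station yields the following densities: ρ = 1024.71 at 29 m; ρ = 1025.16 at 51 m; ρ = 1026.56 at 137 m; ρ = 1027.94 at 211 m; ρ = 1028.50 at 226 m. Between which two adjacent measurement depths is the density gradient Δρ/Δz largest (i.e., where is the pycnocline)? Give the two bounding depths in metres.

Compute the density gradient over each adjacent pair:
  29–51 m: Δρ/Δz = 0.45/22 = 0.020 kg m⁻⁴
  51–137 m: Δρ/Δz = 1.40/86 = 0.016 kg m⁻⁴
  137–211 m: Δρ/Δz = 1.38/74 = 0.019 kg m⁻⁴
  211–226 m: Δρ/Δz = 0.56/15 = 0.037 kg m⁻⁴
The largest gradient is in the 211–226 m interval — the pycnocline.

211–226 m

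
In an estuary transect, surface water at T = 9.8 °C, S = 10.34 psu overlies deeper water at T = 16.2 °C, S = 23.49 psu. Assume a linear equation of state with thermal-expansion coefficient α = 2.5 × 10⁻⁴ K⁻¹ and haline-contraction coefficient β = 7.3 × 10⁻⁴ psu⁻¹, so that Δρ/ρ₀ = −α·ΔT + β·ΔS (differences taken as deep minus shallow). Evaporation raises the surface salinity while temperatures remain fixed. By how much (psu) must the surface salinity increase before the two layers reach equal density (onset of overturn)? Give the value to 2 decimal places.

Neutral buoyancy requires −α(T_deep − T_surf) + β(S_deep − S_surf′) = 0.
S_surf′ = S_deep − (α/β)·ΔT = 23.49 − (2.5 × 10⁻⁴/7.3 × 10⁻⁴)·(+6.4) = 21.2982 psu.
Increase required: 21.2982 − 10.34 = 10.9582 psu.

10.96 psu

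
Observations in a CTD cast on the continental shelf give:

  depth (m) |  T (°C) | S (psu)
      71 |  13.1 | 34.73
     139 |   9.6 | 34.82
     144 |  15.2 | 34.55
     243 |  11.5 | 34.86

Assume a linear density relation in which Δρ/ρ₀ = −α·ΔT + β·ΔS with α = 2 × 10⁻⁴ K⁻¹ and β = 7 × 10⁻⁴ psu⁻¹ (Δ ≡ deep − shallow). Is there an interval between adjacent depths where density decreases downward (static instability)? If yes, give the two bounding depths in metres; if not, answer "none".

139–144 m

Evaluate Δρ/ρ₀ = −αΔT + βΔS across each adjacent pair:
  71–139 m: −αΔT+βΔS = −(2 × 10⁻⁴)(-3.5)+(7 × 10⁻⁴)(+0.09) = 7.6 × 10⁻⁴ → stable
  139–144 m: −αΔT+βΔS = −(2 × 10⁻⁴)(+5.6)+(7 × 10⁻⁴)(-0.27) = -1.3 × 10⁻³ → UNSTABLE
  144–243 m: −αΔT+βΔS = −(2 × 10⁻⁴)(-3.7)+(7 × 10⁻⁴)(+0.31) = 9.6 × 10⁻⁴ → stable
The 139–144 m interval has Δρ < 0: lighter water underlies denser water.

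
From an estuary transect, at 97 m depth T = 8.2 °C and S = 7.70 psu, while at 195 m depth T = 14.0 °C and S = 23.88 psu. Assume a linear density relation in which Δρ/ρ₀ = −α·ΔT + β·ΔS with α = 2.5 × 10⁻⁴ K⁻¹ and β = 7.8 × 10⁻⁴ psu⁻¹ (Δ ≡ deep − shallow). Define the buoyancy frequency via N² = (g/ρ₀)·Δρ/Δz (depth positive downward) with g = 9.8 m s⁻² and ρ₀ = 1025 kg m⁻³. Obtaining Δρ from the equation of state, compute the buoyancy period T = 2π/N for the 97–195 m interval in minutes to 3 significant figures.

3.13 min

ΔT = +5.8 K, ΔS = +16.18 psu (deep − shallow).
Δρ/ρ₀ = −αΔT + βΔS = -1.45 × 10⁻³ + 0.0126204 = 0.0111704, so Δρ ≈ 11.45 kg m⁻³.
N² = (g/ρ₀)·Δρ/Δz = g·(Δρ/ρ₀)/Δz = 9.8 × 0.0111704 / 98 = 1.1170 × 10⁻³ s⁻².
N = √(1.1170 × 10⁻³) = 0.033422 rad s⁻¹ → T = 2π/N = 188.00 s = 3.1333 min ≈ 3.13 min.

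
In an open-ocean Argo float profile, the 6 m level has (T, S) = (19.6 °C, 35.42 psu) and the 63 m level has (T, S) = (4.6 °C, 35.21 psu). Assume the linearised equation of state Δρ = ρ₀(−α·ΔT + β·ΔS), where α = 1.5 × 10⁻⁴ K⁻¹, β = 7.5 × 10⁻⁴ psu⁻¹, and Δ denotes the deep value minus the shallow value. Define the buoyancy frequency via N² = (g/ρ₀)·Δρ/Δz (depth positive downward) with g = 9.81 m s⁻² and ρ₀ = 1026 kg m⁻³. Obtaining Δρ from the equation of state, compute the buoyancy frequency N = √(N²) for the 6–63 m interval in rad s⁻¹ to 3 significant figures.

ΔT = -15.0 K, ΔS = -0.21 psu (deep − shallow).
Δρ/ρ₀ = −αΔT + βΔS = 2.25 × 10⁻³ − 1.575 × 10⁻⁴ = 2.0925 × 10⁻³, so Δρ ≈ 2.147 kg m⁻³.
N² = (g/ρ₀)·Δρ/Δz = g·(Δρ/ρ₀)/Δz = 9.81 × 2.0925 × 10⁻³ / 57 = 3.6013 × 10⁻⁴ s⁻².
N = √(3.6013 × 10⁻⁴) = 0.018977 rad s⁻¹ ≈ 0.0190 rad s⁻¹.

0.0190 rad s⁻¹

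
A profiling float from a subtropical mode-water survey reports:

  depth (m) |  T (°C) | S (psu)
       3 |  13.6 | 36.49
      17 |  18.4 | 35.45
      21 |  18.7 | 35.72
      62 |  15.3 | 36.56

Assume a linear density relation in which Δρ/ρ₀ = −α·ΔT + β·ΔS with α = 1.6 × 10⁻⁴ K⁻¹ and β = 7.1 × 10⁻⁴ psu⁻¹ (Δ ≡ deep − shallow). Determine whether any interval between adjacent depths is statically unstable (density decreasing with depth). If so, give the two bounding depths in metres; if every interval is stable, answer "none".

3–17 m

Evaluate Δρ/ρ₀ = −αΔT + βΔS across each adjacent pair:
  3–17 m: −αΔT+βΔS = −(1.6 × 10⁻⁴)(+4.8)+(7.1 × 10⁻⁴)(-1.04) = -1.5 × 10⁻³ → UNSTABLE
  17–21 m: −αΔT+βΔS = −(1.6 × 10⁻⁴)(+0.3)+(7.1 × 10⁻⁴)(+0.27) = 1.4 × 10⁻⁴ → stable
  21–62 m: −αΔT+βΔS = −(1.6 × 10⁻⁴)(-3.4)+(7.1 × 10⁻⁴)(+0.84) = 1.1 × 10⁻³ → stable
The 3–17 m interval has Δρ < 0: lighter water underlies denser water.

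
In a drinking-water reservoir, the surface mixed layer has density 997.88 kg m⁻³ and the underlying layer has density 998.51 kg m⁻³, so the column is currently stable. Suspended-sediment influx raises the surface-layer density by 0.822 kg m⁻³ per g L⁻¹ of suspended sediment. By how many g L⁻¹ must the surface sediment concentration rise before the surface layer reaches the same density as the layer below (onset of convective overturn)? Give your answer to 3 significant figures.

0.766 g L⁻¹

Density deficit of the surface layer: 998.51 − 997.88 = 0.63 kg m⁻³.
Required change = 0.63 / 0.822 = 0.766 g L⁻¹.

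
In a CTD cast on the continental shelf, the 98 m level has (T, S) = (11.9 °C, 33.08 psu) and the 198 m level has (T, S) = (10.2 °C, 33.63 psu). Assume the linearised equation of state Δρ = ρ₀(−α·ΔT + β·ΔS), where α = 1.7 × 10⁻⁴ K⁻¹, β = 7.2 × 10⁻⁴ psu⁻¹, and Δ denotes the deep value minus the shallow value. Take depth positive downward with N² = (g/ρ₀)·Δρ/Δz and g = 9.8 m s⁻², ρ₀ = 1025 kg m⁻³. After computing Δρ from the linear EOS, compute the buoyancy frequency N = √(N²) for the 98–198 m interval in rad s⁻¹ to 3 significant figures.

ΔT = -1.7 K, ΔS = +0.55 psu (deep − shallow).
Δρ/ρ₀ = −αΔT + βΔS = 2.89 × 10⁻⁴ + 3.96 × 10⁻⁴ = 6.85 × 10⁻⁴, so Δρ ≈ 0.7021 kg m⁻³.
N² = (g/ρ₀)·Δρ/Δz = g·(Δρ/ρ₀)/Δz = 9.8 × 6.85 × 10⁻⁴ / 100 = 6.7130 × 10⁻⁵ s⁻².
N = √(6.7130 × 10⁻⁵) = 8.1933 × 10⁻³ rad s⁻¹ ≈ 8.19 × 10⁻³ rad s⁻¹.

8.19 × 10⁻³ rad s⁻¹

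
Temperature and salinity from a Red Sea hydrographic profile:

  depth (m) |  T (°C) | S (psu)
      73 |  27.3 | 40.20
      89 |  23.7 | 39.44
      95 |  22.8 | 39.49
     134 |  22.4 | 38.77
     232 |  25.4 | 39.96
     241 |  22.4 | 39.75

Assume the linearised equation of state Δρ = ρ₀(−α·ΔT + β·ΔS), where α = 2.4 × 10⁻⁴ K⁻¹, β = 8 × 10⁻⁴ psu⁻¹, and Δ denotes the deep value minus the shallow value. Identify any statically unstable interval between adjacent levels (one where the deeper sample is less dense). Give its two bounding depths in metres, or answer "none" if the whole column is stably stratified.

Evaluate Δρ/ρ₀ = −αΔT + βΔS across each adjacent pair:
  73–89 m: −αΔT+βΔS = −(2.4 × 10⁻⁴)(-3.6)+(8 × 10⁻⁴)(-0.76) = 2.6 × 10⁻⁴ → stable
  89–95 m: −αΔT+βΔS = −(2.4 × 10⁻⁴)(-0.9)+(8 × 10⁻⁴)(+0.05) = 2.6 × 10⁻⁴ → stable
  95–134 m: −αΔT+βΔS = −(2.4 × 10⁻⁴)(-0.4)+(8 × 10⁻⁴)(-0.72) = -4.8 × 10⁻⁴ → UNSTABLE
  134–232 m: −αΔT+βΔS = −(2.4 × 10⁻⁴)(+3.0)+(8 × 10⁻⁴)(+1.19) = 2.3 × 10⁻⁴ → stable
  232–241 m: −αΔT+βΔS = −(2.4 × 10⁻⁴)(-3.0)+(8 × 10⁻⁴)(-0.21) = 5.5 × 10⁻⁴ → stable
The 95–134 m interval has Δρ < 0: lighter water underlies denser water.

95–134 m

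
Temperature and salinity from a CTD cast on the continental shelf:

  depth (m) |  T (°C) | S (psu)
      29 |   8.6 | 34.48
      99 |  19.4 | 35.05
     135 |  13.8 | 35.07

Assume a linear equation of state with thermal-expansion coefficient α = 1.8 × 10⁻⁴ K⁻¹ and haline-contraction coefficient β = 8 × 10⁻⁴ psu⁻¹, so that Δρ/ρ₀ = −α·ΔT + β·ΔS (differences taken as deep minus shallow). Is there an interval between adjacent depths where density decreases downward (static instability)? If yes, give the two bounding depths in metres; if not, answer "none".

29–99 m

Evaluate Δρ/ρ₀ = −αΔT + βΔS across each adjacent pair:
  29–99 m: −αΔT+βΔS = −(1.8 × 10⁻⁴)(+10.8)+(8 × 10⁻⁴)(+0.57) = -1.5 × 10⁻³ → UNSTABLE
  99–135 m: −αΔT+βΔS = −(1.8 × 10⁻⁴)(-5.6)+(8 × 10⁻⁴)(+0.02) = 1.0 × 10⁻³ → stable
The 29–99 m interval has Δρ < 0: lighter water underlies denser water.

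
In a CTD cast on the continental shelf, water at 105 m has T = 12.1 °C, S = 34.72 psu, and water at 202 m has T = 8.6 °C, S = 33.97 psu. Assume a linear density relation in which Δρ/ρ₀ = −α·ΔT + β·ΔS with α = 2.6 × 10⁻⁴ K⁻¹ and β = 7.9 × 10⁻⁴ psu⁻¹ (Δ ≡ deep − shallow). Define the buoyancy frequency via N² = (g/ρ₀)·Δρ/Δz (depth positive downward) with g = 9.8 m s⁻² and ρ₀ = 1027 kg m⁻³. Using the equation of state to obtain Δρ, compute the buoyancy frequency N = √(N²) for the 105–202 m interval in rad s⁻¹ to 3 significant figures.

5.66 × 10⁻³ rad s⁻¹

ΔT = -3.5 K, ΔS = -0.75 psu (deep − shallow).
Δρ/ρ₀ = −αΔT + βΔS = 9.10 × 10⁻⁴ − 5.925 × 10⁻⁴ = 3.175 × 10⁻⁴, so Δρ ≈ 0.3261 kg m⁻³.
N² = (g/ρ₀)·Δρ/Δz = g·(Δρ/ρ₀)/Δz = 9.8 × 3.175 × 10⁻⁴ / 97 = 3.2077 × 10⁻⁵ s⁻².
N = √(3.2077 × 10⁻⁵) = 5.6637 × 10⁻³ rad s⁻¹ ≈ 5.66 × 10⁻³ rad s⁻¹.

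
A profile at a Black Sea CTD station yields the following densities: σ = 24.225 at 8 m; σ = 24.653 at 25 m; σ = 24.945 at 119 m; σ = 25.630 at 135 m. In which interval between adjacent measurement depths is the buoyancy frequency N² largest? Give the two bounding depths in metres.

Compute the density gradient over each adjacent pair:
  8–25 m: Δρ/Δz = 0.428/17 = 0.025 kg m⁻⁴
  25–119 m: Δρ/Δz = 0.292/94 = 3.1 × 10⁻³ kg m⁻⁴
  119–135 m: Δρ/Δz = 0.685/16 = 0.043 kg m⁻⁴
The largest gradient is in the 119–135 m interval — the pycnocline.

119–135 m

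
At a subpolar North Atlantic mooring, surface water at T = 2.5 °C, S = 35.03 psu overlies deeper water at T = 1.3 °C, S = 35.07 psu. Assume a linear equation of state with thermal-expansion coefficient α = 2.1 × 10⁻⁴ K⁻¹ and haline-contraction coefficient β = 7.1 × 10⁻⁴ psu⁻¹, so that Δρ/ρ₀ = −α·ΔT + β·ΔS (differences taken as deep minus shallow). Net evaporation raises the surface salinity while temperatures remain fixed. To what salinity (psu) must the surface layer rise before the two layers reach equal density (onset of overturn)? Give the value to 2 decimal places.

35.42 psu

Neutral buoyancy requires −α(T_deep − T_surf) + β(S_deep − S_surf′) = 0.
S_surf′ = S_deep − (α/β)·ΔT = 35.07 − (2.1 × 10⁻⁴/7.1 × 10⁻⁴)·(-1.2) = 35.4249 psu.
Increase required: 35.4249 − 35.03 = 0.3949 psu.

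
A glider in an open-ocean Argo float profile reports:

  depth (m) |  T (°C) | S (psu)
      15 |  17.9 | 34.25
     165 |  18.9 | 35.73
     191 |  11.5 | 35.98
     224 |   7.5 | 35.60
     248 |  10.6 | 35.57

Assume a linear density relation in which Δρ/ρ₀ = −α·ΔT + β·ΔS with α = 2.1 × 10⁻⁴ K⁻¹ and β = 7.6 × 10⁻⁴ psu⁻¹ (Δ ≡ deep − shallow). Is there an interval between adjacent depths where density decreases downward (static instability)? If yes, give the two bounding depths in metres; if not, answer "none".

224–248 m

Evaluate Δρ/ρ₀ = −αΔT + βΔS across each adjacent pair:
  15–165 m: −αΔT+βΔS = −(2.1 × 10⁻⁴)(+1.0)+(7.6 × 10⁻⁴)(+1.48) = 9.1 × 10⁻⁴ → stable
  165–191 m: −αΔT+βΔS = −(2.1 × 10⁻⁴)(-7.4)+(7.6 × 10⁻⁴)(+0.25) = 1.7 × 10⁻³ → stable
  191–224 m: −αΔT+βΔS = −(2.1 × 10⁻⁴)(-4.0)+(7.6 × 10⁻⁴)(-0.38) = 5.5 × 10⁻⁴ → stable
  224–248 m: −αΔT+βΔS = −(2.1 × 10⁻⁴)(+3.1)+(7.6 × 10⁻⁴)(-0.03) = -6.7 × 10⁻⁴ → UNSTABLE
The 224–248 m interval has Δρ < 0: lighter water underlies denser water.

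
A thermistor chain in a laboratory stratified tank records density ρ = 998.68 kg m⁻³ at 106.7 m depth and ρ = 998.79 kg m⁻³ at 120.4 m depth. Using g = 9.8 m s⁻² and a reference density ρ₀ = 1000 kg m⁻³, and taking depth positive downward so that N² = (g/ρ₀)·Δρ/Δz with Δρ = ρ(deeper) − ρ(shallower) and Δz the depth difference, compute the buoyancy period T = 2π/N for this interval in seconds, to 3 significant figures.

Δρ = 998.79 − 998.68 = 0.11 kg m⁻³ over Δz = 120.4 − 106.7 = 13.7 m.
N² = (9.8/1000) × (0.11/13.7) = 7.8686 × 10⁻⁵ s⁻².
N = √(7.8686 × 10⁻⁵) = 8.8705 × 10⁻³ rad s⁻¹, so T = 2π/N = 708.32 s ≈ 708 s.

708 s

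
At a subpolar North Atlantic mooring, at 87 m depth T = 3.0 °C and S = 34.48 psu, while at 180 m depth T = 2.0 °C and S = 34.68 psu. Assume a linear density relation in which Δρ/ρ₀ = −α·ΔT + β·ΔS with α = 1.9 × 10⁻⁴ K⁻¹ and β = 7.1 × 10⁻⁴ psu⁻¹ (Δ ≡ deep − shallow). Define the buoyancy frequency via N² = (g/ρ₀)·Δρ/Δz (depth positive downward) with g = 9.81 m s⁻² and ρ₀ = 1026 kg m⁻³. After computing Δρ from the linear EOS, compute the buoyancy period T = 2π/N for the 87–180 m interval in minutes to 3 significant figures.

ΔT = -1.0 K, ΔS = +0.20 psu (deep − shallow).
Δρ/ρ₀ = −αΔT + βΔS = 1.90 × 10⁻⁴ + 1.42 × 10⁻⁴ = 3.32 × 10⁻⁴, so Δρ ≈ 0.3406 kg m⁻³.
N² = (g/ρ₀)·Δρ/Δz = g·(Δρ/ρ₀)/Δz = 9.81 × 3.32 × 10⁻⁴ / 93 = 3.5021 × 10⁻⁵ s⁻².
N = √(3.5021 × 10⁻⁵) = 5.9179 × 10⁻³ rad s⁻¹ → T = 2π/N = 1.0617 × 10³ s = 17.695 min ≈ 17.7 min.

17.7 min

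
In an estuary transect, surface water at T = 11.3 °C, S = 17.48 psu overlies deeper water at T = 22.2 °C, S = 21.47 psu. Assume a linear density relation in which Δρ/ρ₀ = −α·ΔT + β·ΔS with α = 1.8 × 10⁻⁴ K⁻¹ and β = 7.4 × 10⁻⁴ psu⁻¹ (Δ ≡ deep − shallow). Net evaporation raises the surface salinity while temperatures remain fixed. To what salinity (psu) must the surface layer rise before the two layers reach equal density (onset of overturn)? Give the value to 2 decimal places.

18.82 psu

Neutral buoyancy requires −α(T_deep − T_surf) + β(S_deep − S_surf′) = 0.
S_surf′ = S_deep − (α/β)·ΔT = 21.47 − (1.8 × 10⁻⁴/7.4 × 10⁻⁴)·(+10.9) = 18.8186 psu.
Increase required: 18.8186 − 17.48 = 1.3386 psu.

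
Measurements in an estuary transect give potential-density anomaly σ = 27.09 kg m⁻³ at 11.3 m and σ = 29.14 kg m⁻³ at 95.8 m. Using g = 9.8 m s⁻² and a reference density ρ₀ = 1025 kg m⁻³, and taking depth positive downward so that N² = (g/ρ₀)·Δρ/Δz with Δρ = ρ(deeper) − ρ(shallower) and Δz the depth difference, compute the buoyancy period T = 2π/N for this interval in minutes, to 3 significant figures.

Δρ = 1029.14 − 1027.09 = 2.05 kg m⁻³ over Δz = 95.8 − 11.3 = 84.5 m.
N² = (9.8/1025) × (2.05/84.5) = 2.3195 × 10⁻⁴ s⁻².
N = √(2.3195 × 10⁻⁴) = 0.015230 rad s⁻¹, so T = 2π/N = 412.55 s = 6.8758 min ≈ 6.88 min.

6.88 min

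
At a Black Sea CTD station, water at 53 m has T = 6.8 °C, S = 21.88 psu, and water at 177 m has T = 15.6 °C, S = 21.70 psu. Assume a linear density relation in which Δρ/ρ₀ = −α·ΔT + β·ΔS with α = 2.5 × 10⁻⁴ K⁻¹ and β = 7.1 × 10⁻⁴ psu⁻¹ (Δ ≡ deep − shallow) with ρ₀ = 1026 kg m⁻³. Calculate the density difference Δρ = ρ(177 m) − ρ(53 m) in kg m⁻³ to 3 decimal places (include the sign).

-2.388 kg m⁻³

ΔT = +8.8 K, ΔS = -0.18 psu (deep − shallow).
Δρ/ρ₀ = −(2.5 × 10⁻⁴)(+8.8) + (7.1 × 10⁻⁴)(-0.18) = -2.3278 × 10⁻³.
Δρ = 1026 × (-2.3278 × 10⁻³) = -2.388 kg m⁻³.
Negative Δρ: lighter below, statically unstable.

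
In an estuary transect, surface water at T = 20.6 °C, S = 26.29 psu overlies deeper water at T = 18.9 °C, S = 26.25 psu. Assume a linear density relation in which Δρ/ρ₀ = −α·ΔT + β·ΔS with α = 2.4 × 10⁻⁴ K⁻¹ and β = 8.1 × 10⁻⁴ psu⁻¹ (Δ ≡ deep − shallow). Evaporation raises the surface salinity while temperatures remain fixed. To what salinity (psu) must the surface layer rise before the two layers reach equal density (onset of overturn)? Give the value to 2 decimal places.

26.75 psu

Neutral buoyancy requires −α(T_deep − T_surf) + β(S_deep − S_surf′) = 0.
S_surf′ = S_deep − (α/β)·ΔT = 26.25 − (2.4 × 10⁻⁴/8.1 × 10⁻⁴)·(-1.7) = 26.7537 psu.
Increase required: 26.7537 − 26.29 = 0.4637 psu.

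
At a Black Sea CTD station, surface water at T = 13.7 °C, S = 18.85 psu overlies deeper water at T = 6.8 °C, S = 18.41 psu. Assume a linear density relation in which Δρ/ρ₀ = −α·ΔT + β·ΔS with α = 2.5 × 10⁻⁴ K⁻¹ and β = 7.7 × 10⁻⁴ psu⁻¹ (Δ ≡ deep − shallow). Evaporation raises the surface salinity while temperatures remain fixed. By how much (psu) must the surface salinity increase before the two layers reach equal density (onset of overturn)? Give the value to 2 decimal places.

Neutral buoyancy requires −α(T_deep − T_surf) + β(S_deep − S_surf′) = 0.
S_surf′ = S_deep − (α/β)·ΔT = 18.41 − (2.5 × 10⁻⁴/7.7 × 10⁻⁴)·(-6.9) = 20.6503 psu.
Increase required: 20.6503 − 18.85 = 1.8003 psu.

1.80 psu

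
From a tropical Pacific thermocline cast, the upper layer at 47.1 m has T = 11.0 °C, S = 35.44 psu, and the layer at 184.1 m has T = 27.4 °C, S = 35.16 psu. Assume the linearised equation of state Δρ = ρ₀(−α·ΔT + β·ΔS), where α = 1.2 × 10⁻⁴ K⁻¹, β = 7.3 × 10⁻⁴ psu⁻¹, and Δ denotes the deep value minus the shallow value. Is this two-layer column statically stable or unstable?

ΔT = 27.4 − 11.0 = +16.4 K and ΔS = 35.16 − 35.44 = -0.28 psu (deep − shallow).
−αΔT = -1.968 × 10⁻³; βΔS = -2.044 × 10⁻⁴; sum Δρ/ρ₀ = -2.1724 × 10⁻³.
Δρ/ρ₀ < 0, so Δρ < 0: deeper water is lighter → statically unstable; the column would overturn.

unstable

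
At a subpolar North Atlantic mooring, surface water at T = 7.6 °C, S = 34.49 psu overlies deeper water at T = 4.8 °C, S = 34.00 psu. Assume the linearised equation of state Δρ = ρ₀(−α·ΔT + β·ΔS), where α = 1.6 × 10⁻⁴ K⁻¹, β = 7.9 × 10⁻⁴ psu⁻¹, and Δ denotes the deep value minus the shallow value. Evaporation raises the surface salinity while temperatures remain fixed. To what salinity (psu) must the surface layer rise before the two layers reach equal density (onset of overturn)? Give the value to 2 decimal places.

Neutral buoyancy requires −α(T_deep − T_surf) + β(S_deep − S_surf′) = 0.
S_surf′ = S_deep − (α/β)·ΔT = 34.00 − (1.6 × 10⁻⁴/7.9 × 10⁻⁴)·(-2.8) = 34.5671 psu.
Increase required: 34.5671 − 34.49 = 0.0771 psu.

34.57 psu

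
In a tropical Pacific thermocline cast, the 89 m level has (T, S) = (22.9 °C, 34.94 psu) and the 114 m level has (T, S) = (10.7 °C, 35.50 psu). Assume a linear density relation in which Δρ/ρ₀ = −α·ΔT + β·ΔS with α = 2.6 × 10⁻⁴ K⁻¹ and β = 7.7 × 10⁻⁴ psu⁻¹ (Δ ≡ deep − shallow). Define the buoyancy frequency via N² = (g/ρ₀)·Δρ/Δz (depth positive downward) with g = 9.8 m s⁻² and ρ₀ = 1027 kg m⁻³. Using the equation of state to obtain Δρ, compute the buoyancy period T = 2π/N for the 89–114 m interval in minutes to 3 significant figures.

ΔT = -12.2 K, ΔS = +0.56 psu (deep − shallow).
Δρ/ρ₀ = −αΔT + βΔS = 3.172 × 10⁻³ + 4.312 × 10⁻⁴ = 3.6032 × 10⁻³, so Δρ ≈ 3.700 kg m⁻³.
N² = (g/ρ₀)·Δρ/Δz = g·(Δρ/ρ₀)/Δz = 9.8 × 3.6032 × 10⁻³ / 25 = 1.4125 × 10⁻³ s⁻².
N = √(1.4125 × 10⁻³) = 0.037583 rad s⁻¹ → T = 2π/N = 167.18 s = 2.7863 min ≈ 2.79 min.

2.79 min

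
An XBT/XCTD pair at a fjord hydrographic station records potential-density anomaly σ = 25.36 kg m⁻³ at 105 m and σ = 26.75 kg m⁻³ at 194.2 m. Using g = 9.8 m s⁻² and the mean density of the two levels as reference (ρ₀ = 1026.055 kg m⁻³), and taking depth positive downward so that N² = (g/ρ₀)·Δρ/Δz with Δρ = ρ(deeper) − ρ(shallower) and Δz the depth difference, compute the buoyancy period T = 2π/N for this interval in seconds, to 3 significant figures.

Δρ = 1026.75 − 1025.36 = 1.39 kg m⁻³ over Δz = 194.2 − 105 = 89.2 m.
N² = (9.8/1026.055) × (1.39/89.2) = 1.4884 × 10⁻⁴ s⁻².
N = √(1.4884 × 10⁻⁴) = 0.012200 rad s⁻¹, so T = 2π/N = 515.02 s ≈ 515 s.

515 s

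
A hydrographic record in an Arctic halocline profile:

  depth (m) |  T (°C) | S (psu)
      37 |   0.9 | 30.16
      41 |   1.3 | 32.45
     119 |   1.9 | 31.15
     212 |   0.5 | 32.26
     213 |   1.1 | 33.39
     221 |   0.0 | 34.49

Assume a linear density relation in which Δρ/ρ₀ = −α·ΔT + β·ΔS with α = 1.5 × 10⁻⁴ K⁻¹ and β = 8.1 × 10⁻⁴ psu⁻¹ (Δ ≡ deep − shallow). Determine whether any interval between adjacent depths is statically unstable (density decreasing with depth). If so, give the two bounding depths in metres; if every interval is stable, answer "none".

41–119 m

Evaluate Δρ/ρ₀ = −αΔT + βΔS across each adjacent pair:
  37–41 m: −αΔT+βΔS = −(1.5 × 10⁻⁴)(+0.4)+(8.1 × 10⁻⁴)(+2.29) = 1.8 × 10⁻³ → stable
  41–119 m: −αΔT+βΔS = −(1.5 × 10⁻⁴)(+0.6)+(8.1 × 10⁻⁴)(-1.30) = -1.1 × 10⁻³ → UNSTABLE
  119–212 m: −αΔT+βΔS = −(1.5 × 10⁻⁴)(-1.4)+(8.1 × 10⁻⁴)(+1.11) = 1.1 × 10⁻³ → stable
  212–213 m: −αΔT+βΔS = −(1.5 × 10⁻⁴)(+0.6)+(8.1 × 10⁻⁴)(+1.13) = 8.3 × 10⁻⁴ → stable
  213–221 m: −αΔT+βΔS = −(1.5 × 10⁻⁴)(-1.1)+(8.1 × 10⁻⁴)(+1.10) = 1.1 × 10⁻³ → stable
The 41–119 m interval has Δρ < 0: lighter water underlies denser water.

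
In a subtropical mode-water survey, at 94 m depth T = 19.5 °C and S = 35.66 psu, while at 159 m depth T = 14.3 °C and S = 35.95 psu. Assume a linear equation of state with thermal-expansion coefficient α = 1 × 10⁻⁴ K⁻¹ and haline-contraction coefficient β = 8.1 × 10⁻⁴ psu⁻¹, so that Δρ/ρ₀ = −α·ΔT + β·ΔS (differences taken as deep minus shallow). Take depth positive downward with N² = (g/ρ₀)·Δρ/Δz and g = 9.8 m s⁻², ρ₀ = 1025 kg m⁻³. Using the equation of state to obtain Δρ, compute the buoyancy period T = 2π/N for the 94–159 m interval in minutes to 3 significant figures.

ΔT = -5.2 K, ΔS = +0.29 psu (deep − shallow).
Δρ/ρ₀ = −αΔT + βΔS = 5.20 × 10⁻⁴ + 2.349 × 10⁻⁴ = 7.549 × 10⁻⁴, so Δρ ≈ 0.7738 kg m⁻³.
N² = (g/ρ₀)·Δρ/Δz = g·(Δρ/ρ₀)/Δz = 9.8 × 7.549 × 10⁻⁴ / 65 = 1.1382 × 10⁻⁴ s⁻².
N = √(1.1382 × 10⁻⁴) = 0.010669 rad s⁻¹ → T = 2π/N = 588.92 s = 9.8153 min ≈ 9.82 min.

9.82 min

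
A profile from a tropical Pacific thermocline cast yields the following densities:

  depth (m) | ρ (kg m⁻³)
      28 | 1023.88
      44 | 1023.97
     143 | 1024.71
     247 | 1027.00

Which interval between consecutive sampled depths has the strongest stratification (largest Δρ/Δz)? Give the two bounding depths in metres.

Compute the density gradient over each adjacent pair:
  28–44 m: Δρ/Δz = 0.09/16 = 5.6 × 10⁻³ kg m⁻⁴
  44–143 m: Δρ/Δz = 0.74/99 = 7.5 × 10⁻³ kg m⁻⁴
  143–247 m: Δρ/Δz = 2.29/104 = 0.022 kg m⁻⁴
The largest gradient is in the 143–247 m interval — the pycnocline.

143–247 m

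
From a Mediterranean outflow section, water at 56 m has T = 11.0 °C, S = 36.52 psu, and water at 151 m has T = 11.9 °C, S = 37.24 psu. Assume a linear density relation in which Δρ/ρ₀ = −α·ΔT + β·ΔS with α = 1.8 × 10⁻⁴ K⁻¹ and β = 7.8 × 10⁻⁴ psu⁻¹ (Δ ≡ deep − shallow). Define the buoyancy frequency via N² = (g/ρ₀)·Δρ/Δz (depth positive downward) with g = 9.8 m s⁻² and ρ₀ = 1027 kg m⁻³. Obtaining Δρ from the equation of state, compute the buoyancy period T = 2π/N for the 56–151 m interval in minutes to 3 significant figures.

16.3 min

ΔT = +0.9 K, ΔS = +0.72 psu (deep − shallow).
Δρ/ρ₀ = −αΔT + βΔS = -1.62 × 10⁻⁴ + 5.616 × 10⁻⁴ = 3.996 × 10⁻⁴, so Δρ ≈ 0.4104 kg m⁻³.
N² = (g/ρ₀)·Δρ/Δz = g·(Δρ/ρ₀)/Δz = 9.8 × 3.996 × 10⁻⁴ / 95 = 4.1222 × 10⁻⁵ s⁻².
N = √(4.1222 × 10⁻⁵) = 6.4204 × 10⁻³ rad s⁻¹ → T = 2π/N = 978.63 s = 16.311 min ≈ 16.3 min.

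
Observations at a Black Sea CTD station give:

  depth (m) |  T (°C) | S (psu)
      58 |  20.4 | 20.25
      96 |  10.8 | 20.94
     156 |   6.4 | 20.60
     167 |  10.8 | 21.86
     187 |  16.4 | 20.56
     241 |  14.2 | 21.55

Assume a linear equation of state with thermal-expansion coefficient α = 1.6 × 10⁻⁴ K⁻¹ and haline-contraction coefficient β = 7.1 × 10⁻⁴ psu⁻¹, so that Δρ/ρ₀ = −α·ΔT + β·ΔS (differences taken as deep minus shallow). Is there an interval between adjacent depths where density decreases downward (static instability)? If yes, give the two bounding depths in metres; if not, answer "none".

167–187 m

Evaluate Δρ/ρ₀ = −αΔT + βΔS across each adjacent pair:
  58–96 m: −αΔT+βΔS = −(1.6 × 10⁻⁴)(-9.6)+(7.1 × 10⁻⁴)(+0.69) = 2.0 × 10⁻³ → stable
  96–156 m: −αΔT+βΔS = −(1.6 × 10⁻⁴)(-4.4)+(7.1 × 10⁻⁴)(-0.34) = 4.6 × 10⁻⁴ → stable
  156–167 m: −αΔT+βΔS = −(1.6 × 10⁻⁴)(+4.4)+(7.1 × 10⁻⁴)(+1.26) = 1.9 × 10⁻⁴ → stable
  167–187 m: −αΔT+βΔS = −(1.6 × 10⁻⁴)(+5.6)+(7.1 × 10⁻⁴)(-1.30) = -1.8 × 10⁻³ → UNSTABLE
  187–241 m: −αΔT+βΔS = −(1.6 × 10⁻⁴)(-2.2)+(7.1 × 10⁻⁴)(+0.99) = 1.1 × 10⁻³ → stable
The 167–187 m interval has Δρ < 0: lighter water underlies denser water.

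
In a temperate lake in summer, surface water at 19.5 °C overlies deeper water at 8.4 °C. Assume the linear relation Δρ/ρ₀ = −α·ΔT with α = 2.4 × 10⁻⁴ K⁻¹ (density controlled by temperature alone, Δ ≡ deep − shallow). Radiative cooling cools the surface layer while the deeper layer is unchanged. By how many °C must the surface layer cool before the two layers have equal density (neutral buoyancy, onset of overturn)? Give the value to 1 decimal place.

11.1 °C

With temperature the only control, equal density requires T_surf′ = T_deep.
T_surf′ = 8.4 °C.
Cooling required: 19.5 − 8.4 = 11.1 °C.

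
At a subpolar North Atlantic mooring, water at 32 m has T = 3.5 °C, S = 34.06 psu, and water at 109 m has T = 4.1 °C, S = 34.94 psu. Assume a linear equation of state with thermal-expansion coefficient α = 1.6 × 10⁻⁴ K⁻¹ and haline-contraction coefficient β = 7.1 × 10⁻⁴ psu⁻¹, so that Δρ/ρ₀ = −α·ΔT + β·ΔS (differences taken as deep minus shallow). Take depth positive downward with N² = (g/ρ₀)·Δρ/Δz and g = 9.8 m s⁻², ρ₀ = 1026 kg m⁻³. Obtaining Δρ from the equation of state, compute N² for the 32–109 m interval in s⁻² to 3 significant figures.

ΔT = +0.6 K, ΔS = +0.88 psu (deep − shallow).
Δρ/ρ₀ = −αΔT + βΔS = -9.60 × 10⁻⁵ + 6.248 × 10⁻⁴ = 5.288 × 10⁻⁴, so Δρ ≈ 0.5425 kg m⁻³.
N² = (g/ρ₀)·Δρ/Δz = g·(Δρ/ρ₀)/Δz = 9.8 × 5.288 × 10⁻⁴ / 77 = 6.7302 × 10⁻⁵ s⁻² ≈ 6.73 × 10⁻⁵ s⁻².

6.73 × 10⁻⁵ s⁻²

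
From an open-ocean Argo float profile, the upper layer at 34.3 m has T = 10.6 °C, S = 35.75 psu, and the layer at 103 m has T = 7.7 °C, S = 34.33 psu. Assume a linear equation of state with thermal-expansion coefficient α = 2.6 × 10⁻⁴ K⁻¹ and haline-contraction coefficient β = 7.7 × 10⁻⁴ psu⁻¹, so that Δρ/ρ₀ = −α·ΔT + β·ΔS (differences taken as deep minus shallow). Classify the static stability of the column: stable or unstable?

unstable

ΔT = 7.7 − 10.6 = -2.9 K and ΔS = 34.33 − 35.75 = -1.42 psu (deep − shallow).
−αΔT = 7.54 × 10⁻⁴; βΔS = -1.0934 × 10⁻³; sum Δρ/ρ₀ = -3.394 × 10⁻⁴.
Δρ/ρ₀ < 0, so Δρ < 0: deeper water is lighter → statically unstable; the column would overturn.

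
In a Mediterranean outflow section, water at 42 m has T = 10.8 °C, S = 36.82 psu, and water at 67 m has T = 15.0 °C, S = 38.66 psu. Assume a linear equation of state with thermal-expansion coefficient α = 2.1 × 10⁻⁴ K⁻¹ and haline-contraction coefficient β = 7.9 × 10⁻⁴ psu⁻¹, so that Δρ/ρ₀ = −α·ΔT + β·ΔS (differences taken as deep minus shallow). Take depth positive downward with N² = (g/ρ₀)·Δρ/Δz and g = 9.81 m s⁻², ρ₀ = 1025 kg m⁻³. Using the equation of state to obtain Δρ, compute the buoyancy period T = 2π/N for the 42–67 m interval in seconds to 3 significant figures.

420 s

ΔT = +4.2 K, ΔS = +1.84 psu (deep − shallow).
Δρ/ρ₀ = −αΔT + βΔS = -8.82 × 10⁻⁴ + 1.4536 × 10⁻³ = 5.716 × 10⁻⁴, so Δρ ≈ 0.5859 kg m⁻³.
N² = (g/ρ₀)·Δρ/Δz = g·(Δρ/ρ₀)/Δz = 9.81 × 5.716 × 10⁻⁴ / 25 = 2.2430 × 10⁻⁴ s⁻².
N = √(2.2430 × 10⁻⁴) = 0.014977 rad s⁻¹ → T = 2π/N = 419.52 s ≈ 420 s.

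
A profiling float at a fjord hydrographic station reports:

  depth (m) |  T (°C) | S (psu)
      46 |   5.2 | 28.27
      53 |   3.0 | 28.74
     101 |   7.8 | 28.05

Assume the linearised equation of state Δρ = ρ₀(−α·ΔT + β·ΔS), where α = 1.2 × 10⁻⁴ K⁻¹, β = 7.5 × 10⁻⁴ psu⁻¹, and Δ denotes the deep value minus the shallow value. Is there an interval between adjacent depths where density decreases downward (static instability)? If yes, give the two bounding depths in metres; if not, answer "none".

53–101 m

Evaluate Δρ/ρ₀ = −αΔT + βΔS across each adjacent pair:
  46–53 m: −αΔT+βΔS = −(1.2 × 10⁻⁴)(-2.2)+(7.5 × 10⁻⁴)(+0.47) = 6.2 × 10⁻⁴ → stable
  53–101 m: −αΔT+βΔS = −(1.2 × 10⁻⁴)(+4.8)+(7.5 × 10⁻⁴)(-0.69) = -1.1 × 10⁻³ → UNSTABLE
The 53–101 m interval has Δρ < 0: lighter water underlies denser water.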